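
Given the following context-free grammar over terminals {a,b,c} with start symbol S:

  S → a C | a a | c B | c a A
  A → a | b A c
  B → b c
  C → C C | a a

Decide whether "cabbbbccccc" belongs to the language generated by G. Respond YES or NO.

Convert to CNF:
  S -> T1 B | T1 X4 | T2 C | T2 T2
  A -> T0 X3 | a
  B -> T0 T1
  C -> C C | T2 T2
  T0 -> b
  T1 -> c
  T2 -> a
  X3 -> A T1
  X4 -> T2 A

CYK table (by increasing span):
  T[0,0] 'c' = {T1}  orig:{}
  T[1,1] 'a' = {A,T2}  orig:{A}
  T[2,2] 'b' = {T0}  orig:{}
  T[3,3] 'b' = {T0}  orig:{}
  T[4,4] 'b' = {T0}  orig:{}
  T[5,5] 'b' = {T0}  orig:{}
  T[6,6] 'c' = {T1}  orig:{}
  T[7,7] 'c' = {T1}  orig:{}
  T[8,8] 'c' = {T1}  orig:{}
  T[9,9] 'c' = {T1}  orig:{}
  T[10,10] 'c' = {T1}  orig:{}
  T[0,1] 'ca' = ∅
  T[1,2] 'ab' = ∅
  T[2,3] 'bb' = ∅
  T[3,4] 'bb' = ∅
  T[4,5] 'bb' = ∅
  T[5,6] 'bc' = {B}
  T[6,7] 'cc' = ∅
  T[7,8] 'cc' = ∅
  T[8,9] 'cc' = ∅
  T[9,10] 'cc' = ∅
  T[0,2] 'cab' = ∅
  T[1,3] 'abb' = ∅
  T[2,4] 'bbb' = ∅
  T[3,5] 'bbb' = ∅
  T[4,6] 'bbc' = ∅
  T[5,7] 'bcc' = ∅
  T[6,8] 'ccc' = ∅
  T[7,9] 'ccc' = ∅
  T[8,10] 'ccc' = ∅
  T[0,3] 'cabb' = ∅
  T[1,4] 'abbb' = ∅
  T[2,5] 'bbbb' = ∅
  T[3,6] 'bbbc' = ∅
  T[4,7] 'bbcc' = ∅
  T[5,8] 'bccc' = ∅
  T[6,9] 'cccc' = ∅
  T[7,10] 'cccc' = ∅
  T[0,4] 'cabbb' = ∅
  T[1,5] 'abbbb' = ∅
  T[2,6] 'bbbbc' = ∅
  T[3,7] 'bbbcc' = ∅
  T[4,8] 'bbccc' = ∅
  T[5,9] 'bcccc' = ∅
  T[6,10] 'ccccc' = ∅
  T[0,5] 'cabbbb' = ∅
  T[1,6] 'abbbbc' = ∅
  T[2,7] 'bbbbcc' = ∅
  T[3,8] 'bbbccc' = ∅
  T[4,9] 'bbcccc' = ∅
  T[5,10] 'bccccc' = ∅
  T[0,6] 'cabbbbc' = ∅
  T[1,7] 'abbbbcc' = ∅
  T[2,8] 'bbbbccc' = ∅
  T[3,9] 'bbbcccc' = ∅
  T[4,10] 'bbccccc' = ∅
  T[0,7] 'cabbbbcc' = ∅
  T[1,8] 'abbbbccc' = ∅
  T[2,9] 'bbbbcccc' = ∅
  T[3,10] 'bbbccccc' = ∅
  T[0,8] 'cabbbbccc' = ∅
  T[1,9] 'abbbbcccc' = ∅
  T[2,10] 'bbbbccccc' = ∅
  T[0,9] 'cabbbbcccc' = ∅
  T[1,10] 'abbbbccccc' = ∅
  T[0,10] 'cabbbbccccc' = ∅

S ∉ T[0,10] ⇒ NO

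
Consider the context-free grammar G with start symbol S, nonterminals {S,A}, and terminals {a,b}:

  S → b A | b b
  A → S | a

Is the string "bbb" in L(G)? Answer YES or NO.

CNF form of G:
  S -> T0 A | T0 T0
  A -> T0 A | T0 T0 | a
  T0 -> b

Fill CYK table bottom-up:
  [0..0]={T0}  "b"  orig:{}
  [1..1]={T0}  "b"  orig:{}
  [2..2]={T0}  "b"  orig:{}
  [0..1]={A,S}  "bb"
  [1..2]={A,S}  "bb"
  [0..2]={A,S}  "bbb"

S ∈ T[0,2] ⇒ YES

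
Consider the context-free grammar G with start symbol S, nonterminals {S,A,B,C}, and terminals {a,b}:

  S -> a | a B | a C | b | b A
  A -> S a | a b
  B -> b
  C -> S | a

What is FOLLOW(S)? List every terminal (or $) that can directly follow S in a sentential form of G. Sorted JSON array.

Compute FIRST by fixpoint:
pass 1:
  A via A→a b: +{a}
  B via B→b: +{b}
  C via C→a: +{a}
  S via S→a: +{a}
  S via S→b: +{b}
  FIRST[S]={a,b}  FIRST[A]={a}  FIRST[B]={b}  FIRST[C]={a}
pass 2:
  A via A→S a: +{b}
  C via C→S: +{b}
  FIRST[S]={a,b}  FIRST[A]={a,b}  FIRST[B]={b}  FIRST[C]={a,b}
pass 3: — fixpoint
  FIRST[S]={a,b}  FIRST[A]={a,b}  FIRST[B]={b}  FIRST[C]={a,b}

FOLLOW iteration:
seed FOLLOW(S) with $
[1]
  A→S a: FOLLOW(S) ⊇ FIRST(a) = {a}; new: +{a}
  S→a B: FOLLOW(B) ⊇ FOLLOW(S) ⊇ {$,a}; new: +{$,a}
  S→a C: FOLLOW(C) ⊇ FOLLOW(S) ⊇ {$,a}; new: +{$,a}
  S→b A: FOLLOW(A) ⊇ FOLLOW(S) ⊇ {$,a}; new: +{$,a}
  FOLLOW(S)={$,a}  FOLLOW(A)={$,a}  FOLLOW(B)={$,a}  FOLLOW(C)={$,a}
[2] done
  FOLLOW(S)={$,a}  FOLLOW(A)={$,a}  FOLLOW(B)={$,a}  FOLLOW(C)={$,a}

FOLLOW(S) = ["$", "a"]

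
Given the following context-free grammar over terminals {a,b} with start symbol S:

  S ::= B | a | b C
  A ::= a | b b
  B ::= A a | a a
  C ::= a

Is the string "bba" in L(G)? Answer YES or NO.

Convert to CNF:
  S -> A T1 | T0 C | T1 T1 | a
  A -> T0 T0 | a
  B -> A T1 | T1 T1
  C -> a
  T0 -> b
  T1 -> a

Fill CYK table bottom-up:
  cell(0,0) b: {T0}  orig:{}
  cell(1,1) b: {T0}  orig:{}
  cell(2,2) a: {A,C,S,T1}  orig:{A,C,S}
  cell(0,1) bb: {A}
  cell(1,2) ba: {S}
  cell(0,2) bba: {B,S}

S ∈ T[0,2] ⇒ YES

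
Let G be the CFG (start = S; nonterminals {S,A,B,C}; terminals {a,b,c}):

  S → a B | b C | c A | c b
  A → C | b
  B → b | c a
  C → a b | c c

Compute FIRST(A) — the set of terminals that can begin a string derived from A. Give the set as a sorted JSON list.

FIRST iteration:
iter 1:
  A via A→b: +{b}
  B via B→b: +{b}
  B via B→c a: +{c}
  C via C→a b: +{a}
  C via C→c c: +{c}
  S via S→a B: +{a}
  S via S→b C: +{b}
  S via S→c A: +{c}
  FIRST[S]={a,b,c}  FIRST[A]={b}  FIRST[B]={b,c}  FIRST[C]={a,c}
iter 2:
  A via A→C: +{a,c}
  FIRST[S]={a,b,c}  FIRST[A]={a,b,c}  FIRST[B]={b,c}  FIRST[C]={a,c}
iter 3: — fixpoint
  FIRST[S]={a,b,c}  FIRST[A]={a,b,c}  FIRST[B]={b,c}  FIRST[C]={a,c}

FIRST(A) = ["a", "b", "c"]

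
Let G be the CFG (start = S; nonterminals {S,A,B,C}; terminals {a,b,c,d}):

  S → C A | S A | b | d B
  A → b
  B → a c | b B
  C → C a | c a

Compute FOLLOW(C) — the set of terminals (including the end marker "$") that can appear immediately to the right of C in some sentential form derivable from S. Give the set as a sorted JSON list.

Compute FIRST by fixpoint:
round 1:
  A via A→b: +{b}
  B via B→a c: +{a}
  B via B→b B: +{b}
  C via C→c a: +{c}
  S via S→C A: +{c}
  S via S→b: +{b}
  S via S→d B: +{d}
  FIRST[S]={b,c,d}  FIRST[A]={b}  FIRST[B]={a,b}  FIRST[C]={c}
round 2: done
  FIRST[S]={b,c,d}  FIRST[A]={b}  FIRST[B]={a,b}  FIRST[C]={c}

FOLLOW sets:
seed FOLLOW(S) with $
[1]
  C→C a: FOLLOW(C) ⊇ FIRST(a) = {a}; new: +{a}
  S→C A: FOLLOW(C) ⊇ FIRST(A) = {b}; new: +{b}
  S→C A: FOLLOW(A) ⊇ FOLLOW(S) ⊇ {$}; new: +{$}
  S→S A: FOLLOW(S) ⊇ FIRST(A) = {b}; new: +{b}
  S→S A: FOLLOW(A) ⊇ FOLLOW(S) ⊇ {$,b}; new: +{b}
  S→d B: FOLLOW(B) ⊇ FOLLOW(S) ⊇ {$,b}; new: +{$,b}
  FOLLOW[S]={$,b}  FOLLOW[A]={$,b}  FOLLOW[B]={$,b}  FOLLOW[C]={a,b}
[2] (no change)
  FOLLOW[S]={$,b}  FOLLOW[A]={$,b}  FOLLOW[B]={$,b}  FOLLOW[C]={a,b}

FOLLOW(C) = ["a", "b"]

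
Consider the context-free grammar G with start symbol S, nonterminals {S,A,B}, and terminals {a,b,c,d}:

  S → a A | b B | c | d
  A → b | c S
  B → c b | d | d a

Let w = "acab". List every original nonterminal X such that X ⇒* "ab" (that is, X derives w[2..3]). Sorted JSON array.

CNF form of G:
  S -> T1 B | T3 A | c | d
  A -> T0 S | b
  B -> T0 T1 | T2 T3 | d
  T0 -> c
  T1 -> b
  T2 -> d
  T3 -> a

Fill CYK table bottom-up — only the sub-triangle for w[2..3]:
  T[2,2] 'a' = {T3}  orig:{}
  T[3,3] 'b' = {A,T1}  orig:{A}
  T[2,3] 'ab' = {S}

Original NTs in T[2,3] deriving "ab": ["S"]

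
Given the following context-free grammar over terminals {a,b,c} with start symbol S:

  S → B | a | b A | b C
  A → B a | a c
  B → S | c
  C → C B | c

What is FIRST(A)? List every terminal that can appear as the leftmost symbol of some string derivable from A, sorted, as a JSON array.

FIRST iteration:
iter 1:
  A via A→a c: +{a}
  B via B→c: +{c}
  C via C→c: +{c}
  S via S→B: +{c}
  S via S→a: +{a}
  S via S→b A: +{b}
  FIRST[S]={a,b,c}  FIRST[A]={a}  FIRST[B]={c}  FIRST[C]={c}
iter 2:
  A via A→B a: +{c}
  B via B→S: +{a,b}
  FIRST[S]={a,b,c}  FIRST[A]={a,c}  FIRST[B]={a,b,c}  FIRST[C]={c}
iter 3:
  A via A→B a: +{b}
  FIRST[S]={a,b,c}  FIRST[A]={a,b,c}  FIRST[B]={a,b,c}  FIRST[C]={c}
iter 4: (no change)
  FIRST[S]={a,b,c}  FIRST[A]={a,b,c}  FIRST[B]={a,b,c}  FIRST[C]={c}

FIRST(A) = ["a", "b", "c"]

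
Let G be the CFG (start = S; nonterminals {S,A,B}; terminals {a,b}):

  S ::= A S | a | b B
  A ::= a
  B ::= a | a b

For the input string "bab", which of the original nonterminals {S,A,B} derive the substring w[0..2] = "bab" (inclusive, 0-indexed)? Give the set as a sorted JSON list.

CNF form of G:
  S -> A S | T1 B | a
  A -> a
  B -> T0 T1 | a
  T0 -> a
  T1 -> b

CYK table (by increasing span), restricted to cells inside w[0..2]:
  [0..0]={T1}  "b"  orig:{}
  [1..1]={A,B,S,T0}  "a"  orig:{A,B,S}
  [2..2]={T1}  "b"  orig:{}
  [0..1]={S}  "ba"
  [1..2]={B}  "ab"
  [0..2]={S}  "bab"

Original NTs in T[0,2] deriving "bab": ["S"]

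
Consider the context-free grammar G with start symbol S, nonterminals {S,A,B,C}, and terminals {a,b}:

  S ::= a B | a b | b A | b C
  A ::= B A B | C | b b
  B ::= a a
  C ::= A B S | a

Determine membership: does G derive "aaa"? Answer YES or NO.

Convert to CNF:
  S -> T0 A | T0 C | T1 B | T1 T0
  A -> A X2 | B X3 | T0 T0 | a
  B -> T1 T1
  C -> A X4 | a
  T0 -> b
  T1 -> a
  X2 -> B S
  X3 -> A B
  X4 -> B S

CYK table (by increasing span):
  cell(0,0) a: {A,C,T1}  orig:{A,C}
  cell(1,1) a: {A,C,T1}  orig:{A,C}
  cell(2,2) a: {A,C,T1}  orig:{A,C}
  cell(0,1) aa: {B}
  cell(1,2) aa: {B}
  cell(0,2) aaa: {S,X3}  orig:{S}

S ∈ T[0,2] ⇒ YES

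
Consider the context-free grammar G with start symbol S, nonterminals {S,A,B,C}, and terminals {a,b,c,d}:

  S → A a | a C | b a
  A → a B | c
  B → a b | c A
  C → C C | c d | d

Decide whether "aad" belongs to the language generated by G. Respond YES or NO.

CNF form of G:
  S -> A T0 | T0 C | T1 T0
  A -> T0 B | c
  B -> T0 T1 | T2 A
  C -> C C | T2 T3 | d
  T0 -> a
  T1 -> b
  T2 -> c
  T3 -> d

Fill CYK table bottom-up:
  T[0,0] 'a' = {T0}  orig:{}
  T[1,1] 'a' = {T0}  orig:{}
  T[2,2] 'd' = {C,T3}  orig:{C}
  T[0,1] 'aa' = ∅
  T[1,2] 'ad' = {S}
  T[0,2] 'aad' = ∅

S ∉ T[0,2] ⇒ NO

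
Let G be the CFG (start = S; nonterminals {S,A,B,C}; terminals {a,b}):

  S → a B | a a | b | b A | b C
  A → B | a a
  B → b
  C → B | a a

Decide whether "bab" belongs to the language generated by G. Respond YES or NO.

Convert to CNF:
  S -> T0 B | T0 T0 | T1 A | T1 C | b
  A -> T0 T0 | b
  B -> b
  C -> T0 T0 | b
  T0 -> a
  T1 -> b

Fill CYK table bottom-up:
  cell(0,0) b: {A,B,C,S,T1}  orig:{A,B,C,S}
  cell(1,1) a: {T0}  orig:{}
  cell(2,2) b: {A,B,C,S,T1}  orig:{A,B,C,S}
  cell(0,1) ba: ∅
  cell(1,2) ab: {S}
  cell(0,2) bab: ∅

S ∉ T[0,2] ⇒ NO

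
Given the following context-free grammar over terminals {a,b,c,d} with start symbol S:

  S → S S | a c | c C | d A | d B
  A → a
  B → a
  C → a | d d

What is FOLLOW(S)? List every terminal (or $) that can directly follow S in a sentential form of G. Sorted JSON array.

Compute FIRST by fixpoint:
round 1:
  A via A→a: +{a}
  B via B→a: +{a}
  C via C→a: +{a}
  C via C→d d: +{d}
  S via S→a c: +{a}
  S via S→c C: +{c}
  S via S→d A: +{d}
  S: {a,c,d}  A: {a}  B: {a}  C: {a,d}
round 2: — fixpoint
  S: {a,c,d}  A: {a}  B: {a}  C: {a,d}

Compute FOLLOW by fixpoint:
seed FOLLOW(S) with $
pass 1:
  S→S S: FOLLOW(S) ⊇ FIRST(S) = {a,c,d}; new: +{a,c,d}
  S→c C: FOLLOW(C) ⊇ FOLLOW(S) ⊇ {$,a,c,d}; new: +{$,a,c,d}
  S→d A: FOLLOW(A) ⊇ FOLLOW(S) ⊇ {$,a,c,d}; new: +{$,a,c,d}
  S→d B: FOLLOW(B) ⊇ FOLLOW(S) ⊇ {$,a,c,d}; new: +{$,a,c,d}
  FOLLOW(S)={$,a,c,d}  FOLLOW(A)={$,a,c,d}  FOLLOW(B)={$,a,c,d}  FOLLOW(C)={$,a,c,d}
pass 2: done
  FOLLOW(S)={$,a,c,d}  FOLLOW(A)={$,a,c,d}  FOLLOW(B)={$,a,c,d}  FOLLOW(C)={$,a,c,d}

FOLLOW(S) = ["$", "a", "c", "d"]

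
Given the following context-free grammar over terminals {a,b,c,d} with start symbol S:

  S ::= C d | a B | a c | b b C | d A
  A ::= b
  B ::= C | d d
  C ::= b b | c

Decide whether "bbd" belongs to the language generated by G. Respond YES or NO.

CNF form of G:
  S -> C T1 | T0 X4 | T1 A | T2 B | T2 T3
  A -> b
  B -> T0 T0 | T1 T1 | c
  C -> T0 T0 | c
  T0 -> b
  T1 -> d
  T2 -> a
  T3 -> c
  X4 -> T0 C

CYK table (by increasing span):
  [0..0]={A,T0}  "b"  orig:{A}
  [1..1]={A,T0}  "b"  orig:{A}
  [2..2]={T1}  "d"  orig:{}
  [0..1]={B,C}  "bb"
  [1..2]=∅  "bd"
  [0..2]={S}  "bbd"

S ∈ T[0,2] ⇒ YES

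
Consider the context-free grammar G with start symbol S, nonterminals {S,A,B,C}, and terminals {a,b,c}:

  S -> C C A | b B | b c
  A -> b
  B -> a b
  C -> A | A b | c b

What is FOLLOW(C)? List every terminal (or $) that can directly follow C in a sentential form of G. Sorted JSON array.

Compute FIRST by fixpoint:
[1]
  A via A→b: +{b}
  B via B→a b: +{a}
  C via C→A: +{b}
  C via C→c b: +{c}
  S via S→C C A: +{b,c}
  FIRST(S)={b,c}  FIRST(A)={b}  FIRST(B)={a}  FIRST(C)={b,c}
[2] (stable)
  FIRST(S)={b,c}  FIRST(A)={b}  FIRST(B)={a}  FIRST(C)={b,c}

FOLLOW iteration:
seed FOLLOW(S) with $
pass 1:
  C→A b: FOLLOW(A) ⊇ FIRST(b) = {b}; new: +{b}
  S→C C A: FOLLOW(C) ⊇ FIRST(C) = {b,c}; new: +{b,c}
  S→C C A: FOLLOW(A) ⊇ FOLLOW(S) ⊇ {$}; new: +{$}
  S→b B: FOLLOW(B) ⊇ FOLLOW(S) ⊇ {$}; new: +{$}
  FOLLOW(S)={$}  FOLLOW(A)={$,b}  FOLLOW(B)={$}  FOLLOW(C)={b,c}
pass 2:
  C→A: FOLLOW(A) ⊇ FOLLOW(C) ⊇ {b,c}; new: +{c}
  FOLLOW(S)={$}  FOLLOW(A)={$,b,c}  FOLLOW(B)={$}  FOLLOW(C)={b,c}
pass 3: done
  FOLLOW(S)={$}  FOLLOW(A)={$,b,c}  FOLLOW(B)={$}  FOLLOW(C)={b,c}

FOLLOW(C) = ["b", "c"]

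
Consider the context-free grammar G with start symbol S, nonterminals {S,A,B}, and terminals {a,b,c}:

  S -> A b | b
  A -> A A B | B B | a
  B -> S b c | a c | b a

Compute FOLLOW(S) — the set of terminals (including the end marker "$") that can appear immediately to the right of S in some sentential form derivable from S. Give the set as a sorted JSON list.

FIRST sets, iterate to fixpoint:
pass 1:
  A via A→a: +{a}
  B via B→a c: +{a}
  B via B→b a: +{b}
  S via S→A b: +{a}
  S via S→b: +{b}
  S: {a,b}  A: {a}  B: {a,b}
pass 2:
  A via A→B B: +{b}
  S: {a,b}  A: {a,b}  B: {a,b}
pass 3: (stable)
  S: {a,b}  A: {a,b}  B: {a,b}

Compute FOLLOW by fixpoint:
seed FOLLOW(S) with $
iter 1:
  A→A A B: FOLLOW(A) ⊇ FIRST(A) = {a,b}; new: +{a,b}
  A→A A B: FOLLOW(B) ⊇ FOLLOW(A) ⊇ {a,b}; new: +{a,b}
  B→S b c: FOLLOW(S) ⊇ FIRST(b) = {b}; new: +{b}
  FOLLOW[S]={$,b}  FOLLOW[A]={a,b}  FOLLOW[B]={a,b}
iter 2: (stable)
  FOLLOW[S]={$,b}  FOLLOW[A]={a,b}  FOLLOW[B]={a,b}

FOLLOW(S) = ["$", "b"]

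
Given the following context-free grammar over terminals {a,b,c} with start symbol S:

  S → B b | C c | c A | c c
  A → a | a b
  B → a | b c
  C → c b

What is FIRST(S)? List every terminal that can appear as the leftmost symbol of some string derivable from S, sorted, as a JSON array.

Compute FIRST by fixpoint:
pass 1:
  A via A→a: +{a}
  B via B→a: +{a}
  B via B→b c: +{b}
  C via C→c b: +{c}
  S via S→B b: +{a,b}
  S via S→C c: +{c}
  FIRST[S]={a,b,c}  FIRST[A]={a}  FIRST[B]={a,b}  FIRST[C]={c}
pass 2: (stable)
  FIRST[S]={a,b,c}  FIRST[A]={a}  FIRST[B]={a,b}  FIRST[C]={c}

FIRST(S) = ["a", "b", "c"]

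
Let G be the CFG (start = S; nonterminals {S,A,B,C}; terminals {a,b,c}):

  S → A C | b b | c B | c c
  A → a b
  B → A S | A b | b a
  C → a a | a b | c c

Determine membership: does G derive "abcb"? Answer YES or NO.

Convert to CNF:
  S -> A C | T1 T1 | T2 B | T2 T2
  A -> T0 T1
  B -> A S | A T1 | T1 T0
  C -> T0 T0 | T0 T1 | T2 T2
  T0 -> a
  T1 -> b
  T2 -> c

CYK fill:
  cell(0,0) a: {T0}  orig:{}
  cell(1,1) b: {T1}  orig:{}
  cell(2,2) c: {T2}  orig:{}
  cell(3,3) b: {T1}  orig:{}
  cell(0,1) ab: {A,C}
  cell(1,2) bc: ∅
  cell(2,3) cb: ∅
  cell(0,2) abc: ∅
  cell(1,3) bcb: ∅
  cell(0,3) abcb: ∅

S ∉ T[0,3] ⇒ NO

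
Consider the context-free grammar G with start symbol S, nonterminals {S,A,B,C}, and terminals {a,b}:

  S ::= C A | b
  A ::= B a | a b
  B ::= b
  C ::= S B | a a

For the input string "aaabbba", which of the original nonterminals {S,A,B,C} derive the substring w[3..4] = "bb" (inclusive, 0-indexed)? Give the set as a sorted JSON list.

Convert to CNF:
  S -> C A | b
  A -> B T0 | T0 T1
  B -> b
  C -> S B | T0 T0
  T0 -> a
  T1 -> b

CYK table (by increasing span) — only the sub-triangle for w[3..4]:
  T[3,3] 'b' = {B,S,T1}  orig:{B,S}
  T[4,4] 'b' = {B,S,T1}  orig:{B,S}
  T[3,4] 'bb' = {C}

Original NTs in T[3,4] deriving "bb": ["C"]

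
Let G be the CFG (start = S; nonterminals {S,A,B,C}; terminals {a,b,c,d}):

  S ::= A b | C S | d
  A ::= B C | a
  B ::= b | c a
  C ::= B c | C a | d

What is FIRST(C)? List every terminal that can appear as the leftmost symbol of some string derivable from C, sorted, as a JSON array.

Compute FIRST by fixpoint:
[1]
  A via A→a: +{a}
  B via B→b: +{b}
  B via B→c a: +{c}
  C via C→B c: +{b,c}
  C via C→d: +{d}
  S via S→A b: +{a}
  S via S→C S: +{b,c,d}
  FIRST(S)={a,b,c,d}  FIRST(A)={a}  FIRST(B)={b,c}  FIRST(C)={b,c,d}
[2]
  A via A→B C: +{b,c}
  FIRST(S)={a,b,c,d}  FIRST(A)={a,b,c}  FIRST(B)={b,c}  FIRST(C)={b,c,d}
[3] done
  FIRST(S)={a,b,c,d}  FIRST(A)={a,b,c}  FIRST(B)={b,c}  FIRST(C)={b,c,d}

FIRST(C) = ["b", "c", "d"]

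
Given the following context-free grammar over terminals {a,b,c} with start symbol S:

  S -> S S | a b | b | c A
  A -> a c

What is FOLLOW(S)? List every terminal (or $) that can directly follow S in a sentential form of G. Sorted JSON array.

Compute FIRST by fixpoint:
iter 1:
  A via A→a c: +{a}
  S via S→a b: +{a}
  S via S→b: +{b}
  S via S→c A: +{c}
  S: {a,b,c}  A: {a}
iter 2: done
  S: {a,b,c}  A: {a}

Compute FOLLOW by fixpoint:
FOLLOW(S) := {$}
[1]
  S→S S: FOLLOW(S) ⊇ FIRST(S) = {a,b,c}; new: +{a,b,c}
  S→c A: FOLLOW(A) ⊇ FOLLOW(S) ⊇ {$,a,b,c}; new: +{$,a,b,c}
  S: {$,a,b,c}  A: {$,a,b,c}
[2] done
  S: {$,a,b,c}  A: {$,a,b,c}

FOLLOW(S) = ["$", "a", "b", "c"]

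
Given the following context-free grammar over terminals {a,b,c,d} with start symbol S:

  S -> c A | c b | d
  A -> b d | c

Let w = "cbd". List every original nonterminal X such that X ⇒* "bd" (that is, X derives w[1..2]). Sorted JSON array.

CNF form of G:
  S -> T2 A | T2 T0 | d
  A -> T0 T1 | c
  T0 -> b
  T1 -> d
  T2 -> c

CYK table (by increasing span) (cells [i..j] with 1 ≤ i ≤ j ≤ 2 only):
  T[1,1] 'b' = {T0}  orig:{}
  T[2,2] 'd' = {S,T1}  orig:{S}
  T[1,2] 'bd' = {A}

Original NTs in T[1,2] deriving "bd": ["A"]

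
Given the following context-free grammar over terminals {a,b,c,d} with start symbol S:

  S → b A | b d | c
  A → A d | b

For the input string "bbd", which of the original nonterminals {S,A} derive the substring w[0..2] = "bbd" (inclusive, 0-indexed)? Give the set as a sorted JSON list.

Convert to CNF:
  S -> T1 A | T1 T0 | c
  A -> A T0 | b
  T0 -> d
  T1 -> b

CYK table (by increasing span) (cells [i..j] with 0 ≤ i ≤ j ≤ 2 only):
  T[0,0] 'b' = {A,T1}  orig:{A}
  T[1,1] 'b' = {A,T1}  orig:{A}
  T[2,2] 'd' = {T0}  orig:{}
  T[0,1] 'bb' = {S}
  T[1,2] 'bd' = {A,S}
  T[0,2] 'bbd' = {S}

Original NTs in T[0,2] deriving "bbd": ["S"]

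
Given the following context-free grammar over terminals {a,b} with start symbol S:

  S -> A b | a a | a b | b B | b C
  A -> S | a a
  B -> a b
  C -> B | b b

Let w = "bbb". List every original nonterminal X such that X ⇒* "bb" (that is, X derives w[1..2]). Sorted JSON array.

Convert to CNF:
  S -> A T0 | T0 B | T0 C | T1 T0 | T1 T1
  A -> A T0 | T0 B | T0 C | T1 T0 | T1 T1
  B -> T1 T0
  C -> T0 T0 | T1 T0
  T0 -> b
  T1 -> a

Fill CYK table bottom-up — only the sub-triangle for w[1..2]:
  [1..1]={T0}  "b"  orig:{}
  [2..2]={T0}  "b"  orig:{}
  [1..2]={C}  "bb"

Original NTs in T[1,2] deriving "bb": ["C"]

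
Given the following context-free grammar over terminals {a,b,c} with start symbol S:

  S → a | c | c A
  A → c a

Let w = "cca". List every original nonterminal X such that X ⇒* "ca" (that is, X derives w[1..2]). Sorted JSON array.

Convert to CNF:
  S -> T0 A | a | c
  A -> T0 T1
  T0 -> c
  T1 -> a

CYK fill (cells [i..j] with 1 ≤ i ≤ j ≤ 2 only):
  cell(1,1) c: {S,T0}  orig:{S}
  cell(2,2) a: {S,T1}  orig:{S}
  cell(1,2) ca: {A}

Original NTs in T[1,2] deriving "ca": ["A"]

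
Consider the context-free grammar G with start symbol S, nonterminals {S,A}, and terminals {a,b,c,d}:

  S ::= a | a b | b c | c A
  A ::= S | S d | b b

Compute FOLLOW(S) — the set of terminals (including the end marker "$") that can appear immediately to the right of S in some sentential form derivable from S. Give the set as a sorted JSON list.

Compute FIRST by fixpoint:
pass 1:
  A via A→b b: +{b}
  S via S→a: +{a}
  S via S→b c: +{b}
  S via S→c A: +{c}
  FIRST(S)={a,b,c}  FIRST(A)={b}
pass 2:
  A via A→S: +{a,c}
  FIRST(S)={a,b,c}  FIRST(A)={a,b,c}
pass 3: (stable)
  FIRST(S)={a,b,c}  FIRST(A)={a,b,c}

FOLLOW iteration:
FOLLOW(S) := {$}
[1]
  A→S d: FOLLOW(S) ⊇ FIRST(d) = {d}; new: +{d}
  S→c A: FOLLOW(A) ⊇ FOLLOW(S) ⊇ {$,d}; new: +{$,d}
  S: {$,d}  A: {$,d}
[2] done
  S: {$,d}  A: {$,d}

FOLLOW(S) = ["$", "d"]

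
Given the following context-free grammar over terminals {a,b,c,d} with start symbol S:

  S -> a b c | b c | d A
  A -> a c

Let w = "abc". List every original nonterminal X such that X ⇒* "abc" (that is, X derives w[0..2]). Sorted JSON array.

CNF form of G:
  S -> T0 X4 | T2 T1 | T3 A
  A -> T0 T1
  T0 -> a
  T1 -> c
  T2 -> b
  T3 -> d
  X4 -> T2 T1

Fill CYK table bottom-up — only the sub-triangle for w[0..2]:
  T[0,0] 'a' = {T0}  orig:{}
  T[1,1] 'b' = {T2}  orig:{}
  T[2,2] 'c' = {T1}  orig:{}
  T[0,1] 'ab' = ∅
  T[1,2] 'bc' = {S,X4}  orig:{S}
  T[0,2] 'abc' = {S}

Original NTs in T[0,2] deriving "abc": ["S"]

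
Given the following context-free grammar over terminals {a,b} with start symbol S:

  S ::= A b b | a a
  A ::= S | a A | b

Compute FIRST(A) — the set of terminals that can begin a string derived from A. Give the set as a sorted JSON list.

FIRST sets, iterate to fixpoint:
pass 1:
  A via A→a A: +{a}
  A via A→b: +{b}
  S via S→A b b: +{a,b}
  S: {a,b}  A: {a,b}
pass 2: (no change)
  S: {a,b}  A: {a,b}

FIRST(A) = ["a", "b"]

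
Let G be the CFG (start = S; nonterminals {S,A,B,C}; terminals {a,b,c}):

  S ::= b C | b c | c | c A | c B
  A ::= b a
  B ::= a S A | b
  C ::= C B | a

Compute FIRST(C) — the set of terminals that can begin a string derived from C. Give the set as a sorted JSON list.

FIRST sets, iterate to fixpoint:
[1]
  A via A→b a: +{b}
  B via B→a S A: +{a}
  B via B→b: +{b}
  C via C→a: +{a}
  S via S→b C: +{b}
  S via S→c: +{c}
  S: {b,c}  A: {b}  B: {a,b}  C: {a}
[2] — fixpoint
  S: {b,c}  A: {b}  B: {a,b}  C: {a}

FIRST(C) = ["a"]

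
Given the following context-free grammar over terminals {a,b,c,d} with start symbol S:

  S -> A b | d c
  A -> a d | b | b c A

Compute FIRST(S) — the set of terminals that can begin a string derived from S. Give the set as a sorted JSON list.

FIRST iteration:
[1]
  A via A→a d: +{a}
  A via A→b: +{b}
  S via S→A b: +{a,b}
  S via S→d c: +{d}
  S: {a,b,d}  A: {a,b}
[2] — fixpoint
  S: {a,b,d}  A: {a,b}

FIRST(S) = ["a", "b", "d"]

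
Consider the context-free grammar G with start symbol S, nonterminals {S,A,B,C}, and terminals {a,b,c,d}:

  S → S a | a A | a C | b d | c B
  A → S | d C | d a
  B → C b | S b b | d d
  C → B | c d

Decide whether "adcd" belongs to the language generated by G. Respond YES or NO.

CNF form of G:
  S -> S T0 | T0 A | T0 C | T1 T2 | T3 B
  A -> S T0 | T0 A | T0 C | T1 T2 | T2 C | T2 T0 | T3 B
  B -> C T1 | S X4 | T2 T2
  C -> C T1 | S X5 | T2 T2 | T3 T2
  T0 -> a
  T1 -> b
  T2 -> d
  T3 -> c
  X4 -> T1 T1
  X5 -> T1 T1

CYK fill:
  T[0,0] 'a' = {T0}  orig:{}
  T[1,1] 'd' = {T2}  orig:{}
  T[2,2] 'c' = {T3}  orig:{}
  T[3,3] 'd' = {T2}  orig:{}
  T[0,1] 'ad' = ∅
  T[1,2] 'dc' = ∅
  T[2,3] 'cd' = {C}
  T[0,2] 'adc' = ∅
  T[1,3] 'dcd' = {A}
  T[0,3] 'adcd' = {A,S}

S ∈ T[0,3] ⇒ YES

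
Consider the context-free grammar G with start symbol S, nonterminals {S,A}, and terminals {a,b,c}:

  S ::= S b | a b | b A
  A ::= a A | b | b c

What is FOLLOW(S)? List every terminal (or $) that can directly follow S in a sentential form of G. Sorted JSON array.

Compute FIRST by fixpoint:
round 1:
  A via A→a A: +{a}
  A via A→b: +{b}
  S via S→a b: +{a}
  S via S→b A: +{b}
  S: {a,b}  A: {a,b}
round 2: (stable)
  S: {a,b}  A: {a,b}

FOLLOW iteration:
FOLLOW(S) := {$}
round 1:
  S→S b: FOLLOW(S) ⊇ FIRST(b) = {b}; new: +{b}
  S→b A: FOLLOW(A) ⊇ FOLLOW(S) ⊇ {$,b}; new: +{$,b}
  FOLLOW[S]={$,b}  FOLLOW[A]={$,b}
round 2: done
  FOLLOW[S]={$,b}  FOLLOW[A]={$,b}

FOLLOW(S) = ["$", "b"]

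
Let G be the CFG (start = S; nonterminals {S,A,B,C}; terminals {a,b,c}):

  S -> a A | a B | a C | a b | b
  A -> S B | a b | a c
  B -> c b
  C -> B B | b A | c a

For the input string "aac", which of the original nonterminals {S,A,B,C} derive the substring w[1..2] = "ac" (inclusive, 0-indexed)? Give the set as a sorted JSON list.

CNF form of G:
  S -> T0 A | T0 B | T0 C | T0 T1 | b
  A -> S B | T0 T1 | T0 T2
  B -> T2 T1
  C -> B B | T1 A | T2 T0
  T0 -> a
  T1 -> b
  T2 -> c

CYK table (by increasing span), restricted to cells inside w[1..2]:
  cell(1,1) a: {T0}  orig:{}
  cell(2,2) c: {T2}  orig:{}
  cell(1,2) ac: {A}

Original NTs in T[1,2] deriving "ac": ["A"]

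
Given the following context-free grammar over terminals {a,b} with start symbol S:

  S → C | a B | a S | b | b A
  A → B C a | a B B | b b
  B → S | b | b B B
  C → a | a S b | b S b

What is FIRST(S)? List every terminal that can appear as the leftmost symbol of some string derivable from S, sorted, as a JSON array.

FIRST iteration:
pass 1:
  A via A→a B B: +{a}
  A via A→b b: +{b}
  B via B→b: +{b}
  C via C→a: +{a}
  C via C→b S b: +{b}
  S via S→C: +{a,b}
  FIRST[S]={a,b}  FIRST[A]={a,b}  FIRST[B]={b}  FIRST[C]={a,b}
pass 2:
  B via B→S: +{a}
  FIRST[S]={a,b}  FIRST[A]={a,b}  FIRST[B]={a,b}  FIRST[C]={a,b}
pass 3: (stable)
  FIRST[S]={a,b}  FIRST[A]={a,b}  FIRST[B]={a,b}  FIRST[C]={a,b}

FIRST(S) = ["a", "b"]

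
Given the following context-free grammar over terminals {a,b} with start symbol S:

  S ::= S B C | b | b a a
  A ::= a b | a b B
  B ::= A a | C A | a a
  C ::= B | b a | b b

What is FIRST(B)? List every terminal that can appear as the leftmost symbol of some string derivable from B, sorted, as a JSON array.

FIRST iteration:
[1]
  A via A→a b: +{a}
  B via B→A a: +{a}
  C via C→B: +{a}
  C via C→b a: +{b}
  S via S→b: +{b}
  FIRST(S)={b}  FIRST(A)={a}  FIRST(B)={a}  FIRST(C)={a,b}
[2]
  B via B→C A: +{b}
  FIRST(S)={b}  FIRST(A)={a}  FIRST(B)={a,b}  FIRST(C)={a,b}
[3] — fixpoint
  FIRST(S)={b}  FIRST(A)={a}  FIRST(B)={a,b}  FIRST(C)={a,b}

FIRST(B) = ["a", "b"]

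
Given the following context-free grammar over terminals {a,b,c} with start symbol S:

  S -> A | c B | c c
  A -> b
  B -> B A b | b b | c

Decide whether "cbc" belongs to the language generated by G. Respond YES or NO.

CNF form of G:
  S -> T1 B | T1 T1 | b
  A -> b
  B -> B X2 | T0 T0 | c
  T0 -> b
  T1 -> c
  X2 -> A T0

CYK fill:
  T[0,0] 'c' = {B,T1}  orig:{B}
  T[1,1] 'b' = {A,S,T0}  orig:{A,S}
  T[2,2] 'c' = {B,T1}  orig:{B}
  T[0,1] 'cb' = ∅
  T[1,2] 'bc' = ∅
  T[0,2] 'cbc' = ∅

S ∉ T[0,2] ⇒ NO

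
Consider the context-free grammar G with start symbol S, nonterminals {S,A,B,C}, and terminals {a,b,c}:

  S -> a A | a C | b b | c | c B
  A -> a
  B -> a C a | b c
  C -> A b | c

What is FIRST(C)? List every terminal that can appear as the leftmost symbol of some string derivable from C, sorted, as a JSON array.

Compute FIRST by fixpoint:
iter 1:
  A via A→a: +{a}
  B via B→a C a: +{a}
  B via B→b c: +{b}
  C via C→A b: +{a}
  C via C→c: +{c}
  S via S→a A: +{a}
  S via S→b b: +{b}
  S via S→c: +{c}
  S: {a,b,c}  A: {a}  B: {a,b}  C: {a,c}
iter 2: (no change)
  S: {a,b,c}  A: {a}  B: {a,b}  C: {a,c}

FIRST(C) = ["a", "c"]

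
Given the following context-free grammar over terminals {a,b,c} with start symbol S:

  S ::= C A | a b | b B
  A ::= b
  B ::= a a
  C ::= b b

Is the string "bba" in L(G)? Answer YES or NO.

CNF form of G:
  S -> C A | T0 T1 | T1 B
  A -> b
  B -> T0 T0
  C -> T1 T1
  T0 -> a
  T1 -> b

Fill CYK table bottom-up:
  T[0,0] 'b' = {A,T1}  orig:{A}
  T[1,1] 'b' = {A,T1}  orig:{A}
  T[2,2] 'a' = {T0}  orig:{}
  T[0,1] 'bb' = {C}
  T[1,2] 'ba' = ∅
  T[0,2] 'bba' = ∅

S ∉ T[0,2] ⇒ NO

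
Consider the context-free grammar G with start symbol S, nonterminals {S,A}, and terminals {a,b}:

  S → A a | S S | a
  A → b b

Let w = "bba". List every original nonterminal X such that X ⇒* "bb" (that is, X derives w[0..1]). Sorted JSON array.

CNF form of G:
  S -> A T1 | S S | a
  A -> T0 T0
  T0 -> b
  T1 -> a

Fill CYK table bottom-up — only the sub-triangle for w[0..1]:
  [0..0]={T0}  "b"  orig:{}
  [1..1]={T0}  "b"  orig:{}
  [0..1]={A}  "bb"

Original NTs in T[0,1] deriving "bb": ["A"]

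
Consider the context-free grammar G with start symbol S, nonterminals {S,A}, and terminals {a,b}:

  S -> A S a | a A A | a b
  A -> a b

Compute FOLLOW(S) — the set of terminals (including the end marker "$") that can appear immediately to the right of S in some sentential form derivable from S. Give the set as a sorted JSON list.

FIRST iteration:
iter 1:
  A via A→a b: +{a}
  S via S→A S a: +{a}
  FIRST[S]={a}  FIRST[A]={a}
iter 2: — fixpoint
  FIRST[S]={a}  FIRST[A]={a}

FOLLOW iteration:
seed FOLLOW(S) with $
round 1:
  S→A S a: FOLLOW(A) ⊇ FIRST(S) = {a}; new: +{a}
  S→A S a: FOLLOW(S) ⊇ FIRST(a) = {a}; new: +{a}
  S→a A A: FOLLOW(A) ⊇ FOLLOW(S) ⊇ {$,a}; new: +{$}
  S: {$,a}  A: {$,a}
round 2: done
  S: {$,a}  A: {$,a}

FOLLOW(S) = ["$", "a"]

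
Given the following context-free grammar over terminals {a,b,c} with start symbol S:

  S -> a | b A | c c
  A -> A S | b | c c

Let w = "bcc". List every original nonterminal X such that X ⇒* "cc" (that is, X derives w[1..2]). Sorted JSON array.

Convert to CNF:
  S -> T0 T0 | T1 A | a
  A -> A S | T0 T0 | b
  T0 -> c
  T1 -> b

CYK table (by increasing span) — only the sub-triangle for w[1..2]:
  [1..1]={T0}  "c"  orig:{}
  [2..2]={T0}  "c"  orig:{}
  [1..2]={A,S}  "cc"

Original NTs in T[1,2] deriving "cc": ["A", "S"]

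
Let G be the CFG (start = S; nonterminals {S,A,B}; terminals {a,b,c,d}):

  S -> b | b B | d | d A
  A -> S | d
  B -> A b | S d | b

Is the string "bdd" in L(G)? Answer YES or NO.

Convert to CNF:
  S -> T0 B | T1 A | b | d
  A -> T0 B | T1 A | b | d
  B -> A T0 | S T1 | b
  T0 -> b
  T1 -> d

Fill CYK table bottom-up:
  [0..0]={A,B,S,T0}  "b"  orig:{A,B,S}
  [1..1]={A,S,T1}  "d"  orig:{A,S}
  [2..2]={A,S,T1}  "d"  orig:{A,S}
  [0..1]={B}  "bd"
  [1..2]={A,B,S}  "dd"
  [0..2]={A,S}  "bdd"

S ∈ T[0,2] ⇒ YES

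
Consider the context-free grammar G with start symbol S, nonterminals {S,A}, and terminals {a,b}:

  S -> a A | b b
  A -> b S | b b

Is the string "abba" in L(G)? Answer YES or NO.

Convert to CNF:
  S -> T0 T0 | T1 A
  A -> T0 S | T0 T0
  T0 -> b
  T1 -> a

CYK table (by increasing span):
  [0..0]={T1}  "a"  orig:{}
  [1..1]={T0}  "b"  orig:{}
  [2..2]={T0}  "b"  orig:{}
  [3..3]={T1}  "a"  orig:{}
  [0..1]=∅  "ab"
  [1..2]={A,S}  "bb"
  [2..3]=∅  "ba"
  [0..2]={S}  "abb"
  [1..3]=∅  "bba"
  [0..3]=∅  "abba"

S ∉ T[0,3] ⇒ NO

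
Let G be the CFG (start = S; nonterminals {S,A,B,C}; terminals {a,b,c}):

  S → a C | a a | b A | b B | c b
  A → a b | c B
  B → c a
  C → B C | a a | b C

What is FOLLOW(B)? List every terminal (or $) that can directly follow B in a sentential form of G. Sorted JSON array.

Compute FIRST by fixpoint:
pass 1:
  A via A→a b: +{a}
  A via A→c B: +{c}
  B via B→c a: +{c}
  C via C→B C: +{c}
  C via C→a a: +{a}
  C via C→b C: +{b}
  S via S→a C: +{a}
  S via S→b A: +{b}
  S via S→c b: +{c}
  S: {a,b,c}  A: {a,c}  B: {c}  C: {a,b,c}
pass 2: done
  S: {a,b,c}  A: {a,c}  B: {c}  C: {a,b,c}

Compute FOLLOW by fixpoint:
seed FOLLOW(S) with $
round 1:
  C→B C: FOLLOW(B) ⊇ FIRST(C) = {a,b,c}; new: +{a,b,c}
  S→a C: FOLLOW(C) ⊇ FOLLOW(S) ⊇ {$}; new: +{$}
  S→b A: FOLLOW(A) ⊇ FOLLOW(S) ⊇ {$}; new: +{$}
  S→b B: FOLLOW(B) ⊇ FOLLOW(S) ⊇ {$}; new: +{$}
  FOLLOW(S)={$}  FOLLOW(A)={$}  FOLLOW(B)={$,a,b,c}  FOLLOW(C)={$}
round 2: (no change)
  FOLLOW(S)={$}  FOLLOW(A)={$}  FOLLOW(B)={$,a,b,c}  FOLLOW(C)={$}

FOLLOW(B) = ["$", "a", "b", "c"]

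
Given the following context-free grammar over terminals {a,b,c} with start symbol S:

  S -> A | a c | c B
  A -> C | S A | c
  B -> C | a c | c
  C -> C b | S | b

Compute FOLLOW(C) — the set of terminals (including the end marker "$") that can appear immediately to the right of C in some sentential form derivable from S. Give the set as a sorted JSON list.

FIRST iteration:
round 1:
  A via A→c: +{c}
  B via B→a c: +{a}
  B via B→c: +{c}
  C via C→b: +{b}
  S via S→A: +{c}
  S via S→a c: +{a}
  S: {a,c}  A: {c}  B: {a,c}  C: {b}
round 2:
  A via A→C: +{b}
  A via A→S A: +{a}
  B via B→C: +{b}
  C via C→S: +{a,c}
  S via S→A: +{b}
  S: {a,b,c}  A: {a,b,c}  B: {a,b,c}  C: {a,b,c}
round 3: (stable)
  S: {a,b,c}  A: {a,b,c}  B: {a,b,c}  C: {a,b,c}

FOLLOW iteration:
initialize: $ ∈ FOLLOW(S)
pass 1:
  A→S A: FOLLOW(S) ⊇ FIRST(A) = {a,b,c}; new: +{a,b,c}
  C→C b: FOLLOW(C) ⊇ FIRST(b) = {b}; new: +{b}
  S→A: FOLLOW(A) ⊇ FOLLOW(S) ⊇ {$,a,b,c}; new: +{$,a,b,c}
  S→c B: FOLLOW(B) ⊇ FOLLOW(S) ⊇ {$,a,b,c}; new: +{$,a,b,c}
  FOLLOW[S]={$,a,b,c}  FOLLOW[A]={$,a,b,c}  FOLLOW[B]={$,a,b,c}  FOLLOW[C]={b}
pass 2:
  A→C: FOLLOW(C) ⊇ FOLLOW(A) ⊇ {$,a,b,c}; new: +{$,a,c}
  FOLLOW[S]={$,a,b,c}  FOLLOW[A]={$,a,b,c}  FOLLOW[B]={$,a,b,c}  FOLLOW[C]={$,a,b,c}
pass 3: (no change)
  FOLLOW[S]={$,a,b,c}  FOLLOW[A]={$,a,b,c}  FOLLOW[B]={$,a,b,c}  FOLLOW[C]={$,a,b,c}

FOLLOW(C) = ["$", "a", "b", "c"]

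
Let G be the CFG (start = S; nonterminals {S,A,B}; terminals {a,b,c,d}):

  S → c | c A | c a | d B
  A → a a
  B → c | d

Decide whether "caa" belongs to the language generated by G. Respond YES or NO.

Convert to CNF:
  S -> T1 A | T1 T0 | T2 B | c
  A -> T0 T0
  B -> c | d
  T0 -> a
  T1 -> c
  T2 -> d

Fill CYK table bottom-up:
  T[0,0] 'c' = {B,S,T1}  orig:{B,S}
  T[1,1] 'a' = {T0}  orig:{}
  T[2,2] 'a' = {T0}  orig:{}
  T[0,1] 'ca' = {S}
  T[1,2] 'aa' = {A}
  T[0,2] 'caa' = {S}

S ∈ T[0,2] ⇒ YES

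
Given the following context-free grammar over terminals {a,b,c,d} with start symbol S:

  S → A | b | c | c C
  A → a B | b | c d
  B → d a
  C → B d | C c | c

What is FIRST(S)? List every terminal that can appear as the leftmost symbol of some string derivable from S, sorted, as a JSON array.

FIRST iteration:
round 1:
  A via A→a B: +{a}
  A via A→b: +{b}
  A via A→c d: +{c}
  B via B→d a: +{d}
  C via C→B d: +{d}
  C via C→c: +{c}
  S via S→A: +{a,b,c}
  S: {a,b,c}  A: {a,b,c}  B: {d}  C: {c,d}
round 2: done
  S: {a,b,c}  A: {a,b,c}  B: {d}  C: {c,d}

FIRST(S) = ["a", "b", "c"]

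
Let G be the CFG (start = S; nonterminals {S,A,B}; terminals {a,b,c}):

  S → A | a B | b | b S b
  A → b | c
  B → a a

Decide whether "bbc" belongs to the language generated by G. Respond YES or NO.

CNF form of G:
  S -> T0 B | T1 X2 | b | c
  A -> b | c
  B -> T0 T0
  T0 -> a
  T1 -> b
  X2 -> S T1

CYK fill:
  [0..0]={A,S,T1}  "b"  orig:{A,S}
  [1..1]={A,S,T1}  "b"  orig:{A,S}
  [2..2]={A,S}  "c"
  [0..1]={X2}  "bb"  orig:{}
  [1..2]=∅  "bc"
  [0..2]=∅  "bbc"

S ∉ T[0,2] ⇒ NO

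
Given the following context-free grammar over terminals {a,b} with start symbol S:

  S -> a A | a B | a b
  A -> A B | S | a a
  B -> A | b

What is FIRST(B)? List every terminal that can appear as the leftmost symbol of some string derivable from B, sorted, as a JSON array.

FIRST sets, iterate to fixpoint:
round 1:
  A via A→a a: +{a}
  B via B→A: +{a}
  B via B→b: +{b}
  S via S→a A: +{a}
  S: {a}  A: {a}  B: {a,b}
round 2: (no change)
  S: {a}  A: {a}  B: {a,b}

FIRST(B) = ["a", "b"]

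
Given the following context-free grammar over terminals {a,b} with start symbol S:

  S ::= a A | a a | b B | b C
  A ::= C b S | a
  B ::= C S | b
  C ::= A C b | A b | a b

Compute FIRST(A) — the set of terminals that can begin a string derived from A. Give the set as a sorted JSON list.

FIRST sets, iterate to fixpoint:
pass 1:
  A via A→a: +{a}
  B via B→b: +{b}
  C via C→A C b: +{a}
  S via S→a A: +{a}
  S via S→b B: +{b}
  FIRST(S)={a,b}  FIRST(A)={a}  FIRST(B)={b}  FIRST(C)={a}
pass 2:
  B via B→C S: +{a}
  FIRST(S)={a,b}  FIRST(A)={a}  FIRST(B)={a,b}  FIRST(C)={a}
pass 3: — fixpoint
  FIRST(S)={a,b}  FIRST(A)={a}  FIRST(B)={a,b}  FIRST(C)={a}

FIRST(A) = ["a"]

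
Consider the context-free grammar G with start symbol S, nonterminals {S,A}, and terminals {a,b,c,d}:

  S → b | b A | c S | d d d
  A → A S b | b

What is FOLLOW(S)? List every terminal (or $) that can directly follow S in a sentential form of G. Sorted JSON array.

Compute FIRST by fixpoint:
round 1:
  A via A→b: +{b}
  S via S→b: +{b}
  S via S→c S: +{c}
  S via S→d d d: +{d}
  FIRST[S]={b,c,d}  FIRST[A]={b}
round 2: — fixpoint
  FIRST[S]={b,c,d}  FIRST[A]={b}

Compute FOLLOW by fixpoint:
seed FOLLOW(S) with $
[1]
  A→A S b: FOLLOW(A) ⊇ FIRST(S) = {b,c,d}; new: +{b,c,d}
  A→A S b: FOLLOW(S) ⊇ FIRST(b) = {b}; new: +{b}
  S→b A: FOLLOW(A) ⊇ FOLLOW(S) ⊇ {$,b}; new: +{$}
  S: {$,b}  A: {$,b,c,d}
[2] — fixpoint
  S: {$,b}  A: {$,b,c,d}

FOLLOW(S) = ["$", "b"]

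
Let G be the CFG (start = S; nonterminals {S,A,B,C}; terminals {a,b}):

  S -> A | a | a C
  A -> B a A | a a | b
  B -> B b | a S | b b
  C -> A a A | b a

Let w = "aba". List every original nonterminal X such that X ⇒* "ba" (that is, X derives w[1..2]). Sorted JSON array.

CNF form of G:
  S -> B X4 | T0 C | T0 T0 | a | b
  A -> B X2 | T0 T0 | b
  B -> B T1 | T0 S | T1 T1
  C -> A X3 | T1 T0
  T0 -> a
  T1 -> b
  X2 -> T0 A
  X3 -> T0 A
  X4 -> T0 A

CYK fill — only the sub-triangle for w[1..2]:
  [1..1]={A,S,T1}  "b"  orig:{A,S}
  [2..2]={S,T0}  "a"  orig:{S}
  [1..2]={C}  "ba"

Original NTs in T[1,2] deriving "ba": ["C"]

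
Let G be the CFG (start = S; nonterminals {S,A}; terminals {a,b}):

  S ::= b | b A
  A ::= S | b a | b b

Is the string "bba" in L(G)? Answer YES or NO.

Convert to CNF:
  S -> T0 A | b
  A -> T0 A | T0 T0 | T0 T1 | b
  T0 -> b
  T1 -> a

Fill CYK table bottom-up:
  T[0,0] 'b' = {A,S,T0}  orig:{A,S}
  T[1,1] 'b' = {A,S,T0}  orig:{A,S}
  T[2,2] 'a' = {T1}  orig:{}
  T[0,1] 'bb' = {A,S}
  T[1,2] 'ba' = {A}
  T[0,2] 'bba' = {A,S}

S ∈ T[0,2] ⇒ YES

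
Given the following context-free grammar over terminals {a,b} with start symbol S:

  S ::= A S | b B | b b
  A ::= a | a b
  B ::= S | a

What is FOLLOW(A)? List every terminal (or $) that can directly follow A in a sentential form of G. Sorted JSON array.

Compute FIRST by fixpoint:
iter 1:
  A via A→a: +{a}
  B via B→a: +{a}
  S via S→A S: +{a}
  S via S→b B: +{b}
  FIRST[S]={a,b}  FIRST[A]={a}  FIRST[B]={a}
iter 2:
  B via B→S: +{b}
  FIRST[S]={a,b}  FIRST[A]={a}  FIRST[B]={a,b}
iter 3: (stable)
  FIRST[S]={a,b}  FIRST[A]={a}  FIRST[B]={a,b}

FOLLOW iteration:
initialize: $ ∈ FOLLOW(S)
pass 1:
  S→A S: FOLLOW(A) ⊇ FIRST(S) = {a,b}; new: +{a,b}
  S→b B: FOLLOW(B) ⊇ FOLLOW(S) ⊇ {$}; new: +{$}
  FOLLOW[S]={$}  FOLLOW[A]={a,b}  FOLLOW[B]={$}
pass 2: — fixpoint
  FOLLOW[S]={$}  FOLLOW[A]={a,b}  FOLLOW[B]={$}

FOLLOW(A) = ["a", "b"]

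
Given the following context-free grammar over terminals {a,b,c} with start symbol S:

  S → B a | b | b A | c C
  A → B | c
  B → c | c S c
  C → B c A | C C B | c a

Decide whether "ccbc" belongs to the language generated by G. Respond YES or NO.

Convert to CNF:
  S -> B T1 | T0 C | T2 A | b
  A -> T0 X3 | c
  B -> T0 X4 | c
  C -> B X5 | C X6 | T0 T1
  T0 -> c
  T1 -> a
  T2 -> b
  X3 -> S T0
  X4 -> S T0
  X5 -> T0 A
  X6 -> C B

CYK fill:
  T[0,0] 'c' = {A,B,T0}  orig:{A,B}
  T[1,1] 'c' = {A,B,T0}  orig:{A,B}
  T[2,2] 'b' = {S,T2}  orig:{S}
  T[3,3] 'c' = {A,B,T0}  orig:{A,B}
  T[0,1] 'cc' = {X5}  orig:{}
  T[1,2] 'cb' = ∅
  T[2,3] 'bc' = {S,X3,X4}  orig:{S}
  T[0,2] 'ccb' = ∅
  T[1,3] 'cbc' = {A,B}
  T[0,3] 'ccbc' = {X5}  orig:{}

S ∉ T[0,3] ⇒ NO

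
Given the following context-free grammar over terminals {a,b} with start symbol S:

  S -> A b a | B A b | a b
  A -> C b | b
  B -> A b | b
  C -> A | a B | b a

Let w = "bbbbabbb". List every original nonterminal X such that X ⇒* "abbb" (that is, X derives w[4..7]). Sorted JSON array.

CNF form of G:
  S -> A X2 | B X3 | T1 T0
  A -> C T0 | b
  B -> A T0 | b
  C -> C T0 | T0 T1 | T1 B | b
  T0 -> b
  T1 -> a
  X2 -> T0 T1
  X3 -> A T0

CYK table (by increasing span) (cells [i..j] with 4 ≤ i ≤ j ≤ 7 only):
  T[4,4] 'a' = {T1}  orig:{}
  T[5,5] 'b' = {A,B,C,T0}  orig:{A,B,C}
  T[6,6] 'b' = {A,B,C,T0}  orig:{A,B,C}
  T[7,7] 'b' = {A,B,C,T0}  orig:{A,B,C}
  T[4,5] 'ab' = {C,S}
  T[5,6] 'bb' = {A,B,C,X3}  orig:{A,B,C}
  T[6,7] 'bb' = {A,B,C,X3}  orig:{A,B,C}
  T[4,6] 'abb' = {A,C}
  T[5,7] 'bbb' = {A,B,C,S,X3}  orig:{A,B,C,S}
  T[4,7] 'abbb' = {A,B,C,X3}  orig:{A,B,C}

Original NTs in T[4,7] deriving "abbb": ["A", "B", "C"]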